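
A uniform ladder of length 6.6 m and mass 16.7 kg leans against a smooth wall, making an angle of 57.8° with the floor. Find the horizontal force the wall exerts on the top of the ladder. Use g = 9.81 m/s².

N_wall ≈ 51.6 N

Choose the foot of the ladder as the axis so the floor normal and friction both act there and drop out.
Ladder weight 16.7×9.81 = 163.8 N acts at 3.3 m along the ladder; its horizontal arm is 3.3·cos57.8° = 1.758 m → τ = 288 N·m clockwise.
Wall normal N acts horizontally at the top; its moment arm is the height L sinθ = 6.6·sin57.8° = 5.585 m, counterclockwise.
Στ = 0 ⇒ N × 5.585 = 288 ⇒ N = 51.6 N.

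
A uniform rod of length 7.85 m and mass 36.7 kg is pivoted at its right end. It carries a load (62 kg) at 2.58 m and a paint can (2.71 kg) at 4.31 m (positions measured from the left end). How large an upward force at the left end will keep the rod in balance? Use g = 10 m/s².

F ≈ 612 N

Take moments about the right end.
Beam weight: 36.7 × 10 = 367 N down at 3.925 m → arm 3.925 m, τ = 367 × 3.925 = 1440 N·m counterclockwise.
Load: 62 × 10 = 620 N down at 2.58 m → arm 5.27 m, τ = 620 × 5.27 = 3267 N·m counterclockwise.
Paint can: 2.71 × 10 = 27.1 N down at 4.31 m → arm 3.54 m, τ = 27.1 × 3.54 = 95.93 N·m counterclockwise.
Net moment of the loads = 4803 N·m counterclockwise.
The upward force F acts at the left end, arm 7.85 m, giving F × 7.85 clockwise.
For rotational equilibrium, F × 7.85 = 4803, so F = 4803 / 7.85 = 612 N.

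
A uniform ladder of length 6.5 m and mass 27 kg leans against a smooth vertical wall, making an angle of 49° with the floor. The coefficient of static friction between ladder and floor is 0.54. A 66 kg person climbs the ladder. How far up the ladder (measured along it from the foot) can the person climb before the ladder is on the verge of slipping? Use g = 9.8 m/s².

Choose the foot of the ladder as the axis so the floor normal and friction both act there and drop out.
Ladder weight 27×9.8 = 264.6 N acts at 3.25 m along the ladder; its horizontal arm is 3.25·cos49° = 2.132 m → τ = 564.1 N·m clockwise.
Person weight 66×9.8 = 646.8 N at distance d → arm d·cos49° → τ = 646.8·d·0.6561 clockwise.
Wall normal N at the top has arm L sinθ = 4.906 m counterclockwise, so Στ = 0 gives N·4.906 = 564.1 + 424.4·d.
ΣFy = 0 ⇒ N_floor = 911.4 N, so the maximum friction is μ_s·N_floor = 0.54×911.4 = 492.2 N. ΣFx = 0 ⇒ N_wall = f, so at the slipping point N = 492.2 N.
Substituting: 492.2×4.906 = 564.1 + 424.4·d ⇒ d = (2415 − 564.1) / 424.4 = 4.36 m.

d ≈ 4.36 m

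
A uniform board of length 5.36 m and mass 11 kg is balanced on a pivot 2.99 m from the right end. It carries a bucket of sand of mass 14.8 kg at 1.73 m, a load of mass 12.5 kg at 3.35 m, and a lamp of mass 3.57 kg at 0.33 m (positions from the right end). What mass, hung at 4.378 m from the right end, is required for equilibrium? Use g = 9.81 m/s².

m ≈ 19.5 kg

Take moments about the pivot (at 2.99 m from the right end).
Beam weight: 11 × 9.81 = 107.9 N down at 2.68 m → arm 0.31 m, τ = 107.9 × 0.31 = 33.45 N·m clockwise.
Bucket of sand: 14.8 × 9.81 = 145.2 N down at 1.73 m → arm 1.26 m, τ = 145.2 × 1.26 = 183 N·m clockwise.
Load: 12.5 × 9.81 = 122.6 N down at 3.35 m → arm 0.36 m, τ = 122.6 × 0.36 = 44.14 N·m counterclockwise.
Lamp: 3.57 × 9.81 = 35.02 N down at 0.33 m → arm 2.66 m, τ = 35.02 × 2.66 = 93.15 N·m clockwise.
Net moment of known loads = 265.5 N·m clockwise.
An unknown mass m at 4.378 m has arm 1.388 m; its moment is m·g·1.388 counterclockwise.
Balancing moments: m × 9.81 × 1.388 = 265.5, giving m = 265.5 / (9.81 × 1.388) = 19.5 kg.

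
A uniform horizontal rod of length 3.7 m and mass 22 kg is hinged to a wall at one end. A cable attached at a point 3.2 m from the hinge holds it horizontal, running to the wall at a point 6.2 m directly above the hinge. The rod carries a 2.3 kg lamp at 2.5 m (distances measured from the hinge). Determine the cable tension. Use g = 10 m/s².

Choose the hinge as the axis so the unknown hinge reaction has zero arm there.
Beam weight: 22 × 10 = 220 N down at 1.85 m → arm 1.85 m, τ = 220 × 1.85 = 407 N·m clockwise.
Lamp: 2.3 × 10 = 23 N down at 2.5 m → arm 2.5 m, τ = 23 × 2.5 = 57.5 N·m clockwise.
Total clockwise load moment = 464.5 N·m.
The cable tension T acts at 3.2 m; only its component perpendicular to the rod, T sinθ, produces torque. sinθ = h/√(h²+d²) = 6.2/√(6.2²+3.2²) = 0.8886.
Balancing moments: T × 3.2 × 0.8886 = 464.5, giving T = 464.5 / 2.844 = 163 N.

T ≈ 163 N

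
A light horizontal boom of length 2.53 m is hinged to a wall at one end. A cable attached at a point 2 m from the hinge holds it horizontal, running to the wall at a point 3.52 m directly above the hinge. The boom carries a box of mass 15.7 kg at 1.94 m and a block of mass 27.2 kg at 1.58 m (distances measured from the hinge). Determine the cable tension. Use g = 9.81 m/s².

T ≈ 414 N

Take moments about the hinge.
Box: 15.7 × 9.81 = 154 N down at 1.94 m → arm 1.94 m, τ = 154 × 1.94 = 298.8 N·m clockwise.
Block: 27.2 × 9.81 = 266.8 N down at 1.58 m → arm 1.58 m, τ = 266.8 × 1.58 = 421.5 N·m clockwise.
Total clockwise load moment = 720.3 N·m.
The cable tension T acts at 2 m; only its component perpendicular to the boom, T sinθ, produces torque. sinθ = h/√(h²+d²) = 3.52/√(3.52²+2²) = 0.8695.
For rotational equilibrium, T × 2 × 0.8695 = 720.3, so T = 720.3 / 1.739 = 414 N.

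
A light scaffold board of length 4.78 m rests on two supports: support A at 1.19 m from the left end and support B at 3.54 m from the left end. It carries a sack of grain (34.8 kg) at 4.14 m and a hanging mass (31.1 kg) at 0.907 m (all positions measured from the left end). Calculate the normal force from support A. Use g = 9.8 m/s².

Take moments about support B.
Sack of grain: 34.8 × 9.8 = 341 N down at 4.14 m → arm 0.6 m, τ = 341 × 0.6 = 204.6 N·m clockwise.
Hanging mass: 31.1 × 9.8 = 304.8 N down at 0.907 m → arm 2.633 m, τ = 304.8 × 2.633 = 802.5 N·m counterclockwise.
Net load moment about support B = 597.9 N·m counterclockwise.
Reaction R at support A is upward at 1.19 m, arm 2.35 m → moment R × 2.35 clockwise.
Setting net torque to zero: R × 2.35 = 597.9 → R = 254 N.

R_A ≈ 254 N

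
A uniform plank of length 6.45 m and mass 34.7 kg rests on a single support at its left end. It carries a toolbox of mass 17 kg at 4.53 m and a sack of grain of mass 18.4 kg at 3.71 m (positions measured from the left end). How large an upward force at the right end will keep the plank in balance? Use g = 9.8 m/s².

About the left end:
Beam weight: 34.7 × 9.8 = 340.1 N down at 3.225 m → arm 3.225 m, τ = 340.1 × 3.225 = 1097 N·m clockwise.
Toolbox: 17 × 9.8 = 166.6 N down at 4.53 m → arm 4.53 m, τ = 166.6 × 4.53 = 754.7 N·m clockwise.
Sack of grain: 18.4 × 9.8 = 180.3 N down at 3.71 m → arm 3.71 m, τ = 180.3 × 3.71 = 668.9 N·m clockwise.
Net moment of the loads = 2521 N·m clockwise.
The upward force F acts at the right end, arm 6.45 m, giving F × 6.45 counterclockwise.
For rotational equilibrium, F × 6.45 = 2521, so F = 2521 / 6.45 = 391 N.

F ≈ 391 N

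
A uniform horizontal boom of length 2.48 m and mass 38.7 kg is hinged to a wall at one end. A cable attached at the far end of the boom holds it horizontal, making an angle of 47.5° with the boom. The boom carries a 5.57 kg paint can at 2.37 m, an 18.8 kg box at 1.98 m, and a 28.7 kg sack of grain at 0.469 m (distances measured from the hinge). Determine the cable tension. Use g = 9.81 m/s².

Sum moments about the hinge (the unknown hinge reaction has zero arm there).
Beam weight: 38.7 × 9.81 = 379.6 N down at 1.24 m → arm 1.24 m, τ = 379.6 × 1.24 = 470.7 N·m clockwise.
Paint can: 5.57 × 9.81 = 54.64 N down at 2.37 m → arm 2.37 m, τ = 54.64 × 2.37 = 129.5 N·m clockwise.
Box: 18.8 × 9.81 = 184.4 N down at 1.98 m → arm 1.98 m, τ = 184.4 × 1.98 = 365.1 N·m clockwise.
Sack of grain: 28.7 × 9.81 = 281.5 N down at 0.469 m → arm 0.469 m, τ = 281.5 × 0.469 = 132 N·m clockwise.
Total clockwise load moment = 1097 N·m.
The cable tension T acts at 2.48 m; only its component perpendicular to the boom, T sinθ, produces torque. sin 47.5° = 0.7373.
Στ = 0 ⇒ T × 2.48 × 0.7373 = 1097 ⇒ T = 1097 / 1.829 = 600 N.

T ≈ 600 N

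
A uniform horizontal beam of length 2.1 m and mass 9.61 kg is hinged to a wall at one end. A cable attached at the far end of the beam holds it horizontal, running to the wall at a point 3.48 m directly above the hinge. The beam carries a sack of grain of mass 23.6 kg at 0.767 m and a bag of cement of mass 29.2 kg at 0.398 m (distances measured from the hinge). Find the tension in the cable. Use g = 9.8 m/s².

T ≈ 217 N

Sum moments about the hinge (the unknown hinge reaction has zero arm there).
Beam weight: 9.61 × 9.8 = 94.18 N down at 1.05 m → arm 1.05 m, τ = 94.18 × 1.05 = 98.89 N·m clockwise.
Sack of grain: 23.6 × 9.8 = 231.3 N down at 0.767 m → arm 0.767 m, τ = 231.3 × 0.767 = 177.4 N·m clockwise.
Bag of cement: 29.2 × 9.8 = 286.2 N down at 0.398 m → arm 0.398 m, τ = 286.2 × 0.398 = 113.9 N·m clockwise.
Total clockwise load moment = 390.2 N·m.
The cable tension T acts at 2.1 m; only its component perpendicular to the beam, T sinθ, produces torque. sinθ = h/√(h²+d²) = 3.48/√(3.48²+2.1²) = 0.8562.
Balancing moments: T × 2.1 × 0.8562 = 390.2, giving T = 390.2 / 1.798 = 217 N.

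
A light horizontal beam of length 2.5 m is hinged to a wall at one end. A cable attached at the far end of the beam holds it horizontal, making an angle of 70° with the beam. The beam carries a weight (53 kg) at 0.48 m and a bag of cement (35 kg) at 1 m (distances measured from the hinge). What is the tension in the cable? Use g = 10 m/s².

T ≈ 257 N

Take moments about the hinge.
Weight: 53 × 10 = 530 N down at 0.48 m → arm 0.48 m, τ = 530 × 0.48 = 254.4 N·m clockwise.
Bag of cement: 35 × 10 = 350 N down at 1 m → arm 1 m, τ = 350 × 1 = 350 N·m clockwise.
Total clockwise load moment = 604.4 N·m.
The cable tension T acts at 2.5 m; only its component perpendicular to the beam, T sinθ, produces torque. sin 70° = 0.9397.
Στ = 0 ⇒ T × 2.5 × 0.9397 = 604.4 ⇒ T = 604.4 / 2.349 = 257 N.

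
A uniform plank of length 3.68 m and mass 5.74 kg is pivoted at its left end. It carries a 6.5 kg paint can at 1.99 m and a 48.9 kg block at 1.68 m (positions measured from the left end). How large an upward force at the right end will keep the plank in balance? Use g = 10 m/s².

F ≈ 287 N

Sum moments about the left end (the unknown pivot reaction has zero arm there).
Beam weight: 5.74 × 10 = 57.4 N down at 1.84 m → arm 1.84 m, τ = 57.4 × 1.84 = 105.6 N·m clockwise.
Paint can: 6.5 × 10 = 65 N down at 1.99 m → arm 1.99 m, τ = 65 × 1.99 = 129.3 N·m clockwise.
Block: 48.9 × 10 = 489 N down at 1.68 m → arm 1.68 m, τ = 489 × 1.68 = 821.5 N·m clockwise.
Net moment of the loads = 1056 N·m clockwise.
The upward force F acts at the right end, arm 3.68 m, giving F × 3.68 counterclockwise.
Balancing moments: F × 3.68 = 1056, giving F = 1056 / 3.68 = 287 N.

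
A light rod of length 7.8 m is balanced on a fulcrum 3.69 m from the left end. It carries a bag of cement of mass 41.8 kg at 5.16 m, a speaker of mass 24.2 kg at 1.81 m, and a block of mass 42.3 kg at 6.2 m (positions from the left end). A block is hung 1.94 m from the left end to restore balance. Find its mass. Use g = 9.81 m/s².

Take moments about the fulcrum (at 3.69 m from the left end).
Bag of cement: 41.8 × 9.81 = 410.1 N down at 5.16 m → arm 1.47 m, τ = 410.1 × 1.47 = 602.8 N·m clockwise.
Speaker: 24.2 × 9.81 = 237.4 N down at 1.81 m → arm 1.88 m, τ = 237.4 × 1.88 = 446.3 N·m counterclockwise.
Block: 42.3 × 9.81 = 415 N down at 6.2 m → arm 2.51 m, τ = 415 × 2.51 = 1042 N·m clockwise.
Net moment of known loads = 1198 N·m clockwise.
An unknown mass m at 1.94 m has arm 1.75 m; its moment is m·g·1.75 counterclockwise.
For rotational equilibrium, m × 9.81 × 1.75 = 1198, so m = 1198 / (9.81 × 1.75) = 69.8 kg.

m ≈ 69.8 kg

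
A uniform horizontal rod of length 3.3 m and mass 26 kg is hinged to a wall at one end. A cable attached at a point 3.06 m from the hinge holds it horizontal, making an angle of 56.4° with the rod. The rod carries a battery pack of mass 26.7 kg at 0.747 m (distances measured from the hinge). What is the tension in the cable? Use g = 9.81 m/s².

About the hinge:
Beam weight: 26 × 9.81 = 255.1 N down at 1.65 m → arm 1.65 m, τ = 255.1 × 1.65 = 420.9 N·m clockwise.
Battery pack: 26.7 × 9.81 = 261.9 N down at 0.747 m → arm 0.747 m, τ = 261.9 × 0.747 = 195.6 N·m clockwise.
Total clockwise load moment = 616.5 N·m.
The cable tension T acts at 3.06 m; only its component perpendicular to the rod, T sinθ, produces torque. sin 56.4° = 0.8329.
Balancing moments: T × 3.06 × 0.8329 = 616.5, giving T = 616.5 / 2.549 = 242 N.

T ≈ 242 N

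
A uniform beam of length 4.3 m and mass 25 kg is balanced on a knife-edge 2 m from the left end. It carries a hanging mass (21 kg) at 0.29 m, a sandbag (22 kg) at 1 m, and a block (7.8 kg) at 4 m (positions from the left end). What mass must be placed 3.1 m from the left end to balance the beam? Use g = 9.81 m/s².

Choose the knife-edge (at 2 m from the left end) as the axis so the support reaction has zero arm there.
Beam weight: 25 × 9.81 = 245.2 N down at 2.15 m → arm 0.15 m, τ = 245.2 × 0.15 = 36.78 N·m clockwise.
Hanging mass: 21 × 9.81 = 206 N down at 0.29 m → arm 1.71 m, τ = 206 × 1.71 = 352.3 N·m counterclockwise.
Sandbag: 22 × 9.81 = 215.8 N down at 1 m → arm 1 m, τ = 215.8 × 1 = 215.8 N·m counterclockwise.
Block: 7.8 × 9.81 = 76.52 N down at 4 m → arm 2 m, τ = 76.52 × 2 = 153 N·m clockwise.
Net moment of known loads = 378.3 N·m counterclockwise.
An unknown mass m at 3.1 m has arm 1.1 m; its moment is m·g·1.1 clockwise.
For rotational equilibrium, m × 9.81 × 1.1 = 378.3, so m = 378.3 / (9.81 × 1.1) = 35.1 kg.

m ≈ 35.1 kg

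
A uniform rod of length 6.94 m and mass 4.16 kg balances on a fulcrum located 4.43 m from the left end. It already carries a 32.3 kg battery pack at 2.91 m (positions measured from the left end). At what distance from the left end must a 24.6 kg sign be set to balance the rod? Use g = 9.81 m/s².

x ≈ 6.59 m from the left end

Sum moments about the fulcrum (at 4.43 m from the left end) (the support reaction has zero arm there).
Beam weight: 4.16 × 9.81 = 40.81 N down at 3.47 m → arm 0.96 m, τ = 40.81 × 0.96 = 39.18 N·m counterclockwise.
Battery pack: 32.3 × 9.81 = 316.9 N down at 2.91 m → arm 1.52 m, τ = 316.9 × 1.52 = 481.7 N·m counterclockwise.
Net moment of existing loads = 520.9 N·m counterclockwise.
The sign weighs 24.6 × 9.81 = 241.3 N and must supply an equal clockwise moment, so its lever arm about the fulcrum is 520.9 / 241.3 = 2.16 m.
That puts it at 4.43 + 2.16 = 6.59 m from the left end.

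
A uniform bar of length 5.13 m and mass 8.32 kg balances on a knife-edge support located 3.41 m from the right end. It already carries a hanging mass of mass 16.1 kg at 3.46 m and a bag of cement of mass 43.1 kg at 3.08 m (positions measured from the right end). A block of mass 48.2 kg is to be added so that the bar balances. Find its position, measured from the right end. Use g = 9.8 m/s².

x ≈ 3.83 m from the right end

Sum moments about the knife-edge support (at 3.41 m from the right end) (the support reaction has zero arm there).
Beam weight: 8.32 × 9.8 = 81.54 N down at 2.565 m → arm 0.845 m, τ = 81.54 × 0.845 = 68.9 N·m clockwise.
Hanging mass: 16.1 × 9.8 = 157.8 N down at 3.46 m → arm 0.05 m, τ = 157.8 × 0.05 = 7.89 N·m counterclockwise.
Bag of cement: 43.1 × 9.8 = 422.4 N down at 3.08 m → arm 0.33 m, τ = 422.4 × 0.33 = 139.4 N·m clockwise.
Net moment of existing loads = 200.4 N·m clockwise.
The block weighs 48.2 × 9.8 = 472.4 N and must supply an equal counterclockwise moment, so its lever arm about the knife-edge support is 200.4 / 472.4 = 0.424 m.
That puts it at 3.41 + 0.424 = 3.83 m from the right end.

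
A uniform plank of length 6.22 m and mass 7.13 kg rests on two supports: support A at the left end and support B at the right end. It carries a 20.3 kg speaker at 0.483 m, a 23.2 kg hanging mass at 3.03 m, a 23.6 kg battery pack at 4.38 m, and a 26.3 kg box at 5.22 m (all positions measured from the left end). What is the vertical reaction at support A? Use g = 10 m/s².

R_A ≈ 454 N

Sum moments about support B (its reaction then has zero moment arm).
Beam weight: 7.13 × 10 = 71.3 N down at 3.11 m → arm 3.11 m, τ = 71.3 × 3.11 = 221.7 N·m counterclockwise.
Speaker: 20.3 × 10 = 203 N down at 0.483 m → arm 5.737 m, τ = 203 × 5.737 = 1165 N·m counterclockwise.
Hanging mass: 23.2 × 10 = 232 N down at 3.03 m → arm 3.19 m, τ = 232 × 3.19 = 740.1 N·m counterclockwise.
Battery pack: 23.6 × 10 = 236 N down at 4.38 m → arm 1.84 m, τ = 236 × 1.84 = 434.2 N·m counterclockwise.
Box: 26.3 × 10 = 263 N down at 5.22 m → arm 1 m, τ = 263 × 1 = 263 N·m counterclockwise.
Net load moment about support B = 2824 N·m counterclockwise.
Reaction R at support A is upward at 0 m, arm 6.22 m → moment R × 6.22 clockwise.
Setting net torque to zero: R × 6.22 = 2824 → R = 454 N.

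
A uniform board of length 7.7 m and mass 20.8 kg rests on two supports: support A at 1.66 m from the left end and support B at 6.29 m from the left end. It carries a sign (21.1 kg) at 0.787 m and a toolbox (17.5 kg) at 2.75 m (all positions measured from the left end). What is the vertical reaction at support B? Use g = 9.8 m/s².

Choose support A as the axis so its reaction then has zero moment arm.
Beam weight: 20.8 × 9.8 = 203.8 N down at 3.85 m → arm 2.19 m, τ = 203.8 × 2.19 = 446.3 N·m clockwise.
Sign: 21.1 × 9.8 = 206.8 N down at 0.787 m → arm 0.873 m, τ = 206.8 × 0.873 = 180.5 N·m counterclockwise.
Toolbox: 17.5 × 9.8 = 171.5 N down at 2.75 m → arm 1.09 m, τ = 171.5 × 1.09 = 186.9 N·m clockwise.
Net load moment about support A = 452.7 N·m clockwise.
Reaction R at support B is upward at 6.29 m, arm 4.63 m → moment R × 4.63 counterclockwise.
Balancing moments: R × 4.63 = 452.7, giving R = 97.8 N.

R_B ≈ 97.8 N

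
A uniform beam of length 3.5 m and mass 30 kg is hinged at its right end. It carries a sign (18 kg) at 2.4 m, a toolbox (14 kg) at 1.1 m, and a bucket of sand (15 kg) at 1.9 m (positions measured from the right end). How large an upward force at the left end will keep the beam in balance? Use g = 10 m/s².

About the right end:
Beam weight: 30 × 10 = 300 N down at 1.75 m → arm 1.75 m, τ = 300 × 1.75 = 525 N·m counterclockwise.
Sign: 18 × 10 = 180 N down at 2.4 m → arm 2.4 m, τ = 180 × 2.4 = 432 N·m counterclockwise.
Toolbox: 14 × 10 = 140 N down at 1.1 m → arm 1.1 m, τ = 140 × 1.1 = 154 N·m counterclockwise.
Bucket of sand: 15 × 10 = 150 N down at 1.9 m → arm 1.9 m, τ = 150 × 1.9 = 285 N·m counterclockwise.
Net moment of the loads = 1396 N·m counterclockwise.
The upward force F acts at the left end, arm 3.5 m, giving F × 3.5 clockwise.
Balancing moments: F × 3.5 = 1396, giving F = 1396 / 3.5 = 399 N.

F ≈ 399 N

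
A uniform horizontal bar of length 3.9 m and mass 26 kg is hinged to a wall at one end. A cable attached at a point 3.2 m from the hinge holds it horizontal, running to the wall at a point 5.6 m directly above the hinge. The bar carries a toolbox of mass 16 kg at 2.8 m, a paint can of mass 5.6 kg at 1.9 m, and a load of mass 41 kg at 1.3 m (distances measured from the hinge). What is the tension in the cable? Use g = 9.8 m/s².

Taking torques about the hinge:
Beam weight: 26 × 9.8 = 254.8 N down at 1.95 m → arm 1.95 m, τ = 254.8 × 1.95 = 496.9 N·m clockwise.
Toolbox: 16 × 9.8 = 156.8 N down at 2.8 m → arm 2.8 m, τ = 156.8 × 2.8 = 439 N·m clockwise.
Paint can: 5.6 × 9.8 = 54.88 N down at 1.9 m → arm 1.9 m, τ = 54.88 × 1.9 = 104.3 N·m clockwise.
Load: 41 × 9.8 = 401.8 N down at 1.3 m → arm 1.3 m, τ = 401.8 × 1.3 = 522.3 N·m clockwise.
Total clockwise load moment = 1562 N·m.
The cable tension T acts at 3.2 m; only its component perpendicular to the bar, T sinθ, produces torque. sinθ = h/√(h²+d²) = 5.6/√(5.6²+3.2²) = 0.8682.
Setting net torque to zero: T × 3.2 × 0.8682 = 1562 → T = 1562 / 2.778 = 562 N.

T ≈ 562 N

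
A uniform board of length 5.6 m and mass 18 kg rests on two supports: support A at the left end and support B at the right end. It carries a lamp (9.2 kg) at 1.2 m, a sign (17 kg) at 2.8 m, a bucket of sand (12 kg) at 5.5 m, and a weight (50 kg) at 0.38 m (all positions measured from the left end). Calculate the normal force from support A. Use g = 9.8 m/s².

R_A ≈ 701 N

Sum moments about support B (its reaction then has zero moment arm).
Beam weight: 18 × 9.8 = 176.4 N down at 2.8 m → arm 2.8 m, τ = 176.4 × 2.8 = 493.9 N·m counterclockwise.
Lamp: 9.2 × 9.8 = 90.16 N down at 1.2 m → arm 4.4 m, τ = 90.16 × 4.4 = 396.7 N·m counterclockwise.
Sign: 17 × 9.8 = 166.6 N down at 2.8 m → arm 2.8 m, τ = 166.6 × 2.8 = 466.5 N·m counterclockwise.
Bucket of sand: 12 × 9.8 = 117.6 N down at 5.5 m → arm 0.1 m, τ = 117.6 × 0.1 = 11.76 N·m counterclockwise.
Weight: 50 × 9.8 = 490 N down at 0.38 m → arm 5.22 m, τ = 490 × 5.22 = 2558 N·m counterclockwise.
Net load moment about support B = 3927 N·m counterclockwise.
Reaction R at support A is upward at 0 m, arm 5.6 m → moment R × 5.6 clockwise.
Setting net torque to zero: R × 5.6 = 3927 → R = 701 N.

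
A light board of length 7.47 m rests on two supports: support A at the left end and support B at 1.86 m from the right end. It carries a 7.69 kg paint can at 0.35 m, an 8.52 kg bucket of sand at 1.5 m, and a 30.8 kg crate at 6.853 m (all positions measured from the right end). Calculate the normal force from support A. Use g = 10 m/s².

R_A ≈ 248 N

Taking torques about support B:
Paint can: 7.69 × 10 = 76.9 N down at 0.35 m → arm 1.51 m, τ = 76.9 × 1.51 = 116.1 N·m clockwise.
Bucket of sand: 8.52 × 10 = 85.2 N down at 1.5 m → arm 0.36 m, τ = 85.2 × 0.36 = 30.67 N·m clockwise.
Crate: 30.8 × 10 = 308 N down at 6.853 m → arm 4.993 m, τ = 308 × 4.993 = 1538 N·m counterclockwise.
Net load moment about support B = 1391 N·m counterclockwise.
Reaction R at support A is upward at 7.47 m, arm 5.61 m → moment R × 5.61 clockwise.
Balancing moments: R × 5.61 = 1391, giving R = 248 N.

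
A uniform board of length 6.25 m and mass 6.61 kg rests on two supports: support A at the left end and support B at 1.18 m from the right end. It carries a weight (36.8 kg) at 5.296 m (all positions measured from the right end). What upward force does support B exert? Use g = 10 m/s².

Sum moments about support A (its reaction then has zero moment arm).
Beam weight: 6.61 × 10 = 66.1 N down at 3.125 m → arm 3.125 m, τ = 66.1 × 3.125 = 206.6 N·m clockwise.
Weight: 36.8 × 10 = 368 N down at 5.296 m → arm 0.954 m, τ = 368 × 0.954 = 351.1 N·m clockwise.
Net load moment about support A = 557.7 N·m clockwise.
Reaction R at support B is upward at 1.18 m, arm 5.07 m → moment R × 5.07 counterclockwise.
Στ = 0 ⇒ R × 5.07 = 557.7 ⇒ R = 110 N.

R_B ≈ 110 N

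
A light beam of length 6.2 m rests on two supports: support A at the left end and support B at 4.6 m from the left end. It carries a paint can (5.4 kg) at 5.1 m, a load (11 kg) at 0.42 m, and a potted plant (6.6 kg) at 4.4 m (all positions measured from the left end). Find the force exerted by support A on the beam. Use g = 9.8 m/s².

R_A ≈ 95 N

Choose support B as the axis so its reaction then has zero moment arm.
Paint can: 5.4 × 9.8 = 52.92 N down at 5.1 m → arm 0.5 m, τ = 52.92 × 0.5 = 26.46 N·m clockwise.
Load: 11 × 9.8 = 107.8 N down at 0.42 m → arm 4.18 m, τ = 107.8 × 4.18 = 450.6 N·m counterclockwise.
Potted plant: 6.6 × 9.8 = 64.68 N down at 4.4 m → arm 0.2 m, τ = 64.68 × 0.2 = 12.94 N·m counterclockwise.
Net load moment about support B = 437.1 N·m counterclockwise.
Reaction R at support A is upward at 0 m, arm 4.6 m → moment R × 4.6 clockwise.
Setting net torque to zero: R × 4.6 = 437.1 → R = 95 N.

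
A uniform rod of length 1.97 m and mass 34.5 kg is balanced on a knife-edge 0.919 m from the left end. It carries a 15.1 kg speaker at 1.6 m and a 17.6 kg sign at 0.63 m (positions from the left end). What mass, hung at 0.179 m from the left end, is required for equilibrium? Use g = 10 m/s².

Choose the knife-edge (at 0.919 m from the left end) as the axis so the support reaction has zero arm there.
Beam weight: 34.5 × 10 = 345 N down at 0.985 m → arm 0.066 m, τ = 345 × 0.066 = 22.77 N·m clockwise.
Speaker: 15.1 × 10 = 151 N down at 1.6 m → arm 0.681 m, τ = 151 × 0.681 = 102.8 N·m clockwise.
Sign: 17.6 × 10 = 176 N down at 0.63 m → arm 0.289 m, τ = 176 × 0.289 = 50.86 N·m counterclockwise.
Net moment of known loads = 74.71 N·m clockwise.
An unknown mass m at 0.179 m has arm 0.74 m; its moment is m·g·0.74 counterclockwise.
Balancing moments: m × 10 × 0.74 = 74.71, giving m = 74.71 / (10 × 0.74) = 10.1 kg.

m ≈ 10.1 kg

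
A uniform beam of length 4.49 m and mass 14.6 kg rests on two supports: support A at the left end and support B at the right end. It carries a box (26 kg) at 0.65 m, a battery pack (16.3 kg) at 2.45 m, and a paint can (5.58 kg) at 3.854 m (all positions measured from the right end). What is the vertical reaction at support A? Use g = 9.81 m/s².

About support B:
Beam weight: 14.6 × 9.81 = 143.2 N down at 2.245 m → arm 2.245 m, τ = 143.2 × 2.245 = 321.5 N·m counterclockwise.
Box: 26 × 9.81 = 255.1 N down at 0.65 m → arm 0.65 m, τ = 255.1 × 0.65 = 165.8 N·m counterclockwise.
Battery pack: 16.3 × 9.81 = 159.9 N down at 2.45 m → arm 2.45 m, τ = 159.9 × 2.45 = 391.8 N·m counterclockwise.
Paint can: 5.58 × 9.81 = 54.74 N down at 3.854 m → arm 3.854 m, τ = 54.74 × 3.854 = 211 N·m counterclockwise.
Net load moment about support B = 1090 N·m counterclockwise.
Reaction R at support A is upward at 4.49 m, arm 4.49 m → moment R × 4.49 clockwise.
Setting net torque to zero: R × 4.49 = 1090 → R = 243 N.

R_A ≈ 243 N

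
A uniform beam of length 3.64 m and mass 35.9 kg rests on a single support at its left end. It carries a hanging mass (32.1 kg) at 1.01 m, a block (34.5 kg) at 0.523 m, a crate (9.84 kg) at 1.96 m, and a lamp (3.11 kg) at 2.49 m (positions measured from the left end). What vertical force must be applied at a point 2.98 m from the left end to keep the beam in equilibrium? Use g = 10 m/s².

Sum moments about the left end (the unknown pivot reaction has zero arm there).
Beam weight: 35.9 × 10 = 359 N down at 1.82 m → arm 1.82 m, τ = 359 × 1.82 = 653.4 N·m clockwise.
Hanging mass: 32.1 × 10 = 321 N down at 1.01 m → arm 1.01 m, τ = 321 × 1.01 = 324.2 N·m clockwise.
Block: 34.5 × 10 = 345 N down at 0.523 m → arm 0.523 m, τ = 345 × 0.523 = 180.4 N·m clockwise.
Crate: 9.84 × 10 = 98.4 N down at 1.96 m → arm 1.96 m, τ = 98.4 × 1.96 = 192.9 N·m clockwise.
Lamp: 3.11 × 10 = 31.1 N down at 2.49 m → arm 2.49 m, τ = 31.1 × 2.49 = 77.44 N·m clockwise.
Net moment of the loads = 1428 N·m clockwise.
The upward force F acts at a point 2.98 m from the left end, arm 2.98 m, giving F × 2.98 counterclockwise.
Balancing moments: F × 2.98 = 1428, giving F = 1428 / 2.98 = 479 N.

F ≈ 479 N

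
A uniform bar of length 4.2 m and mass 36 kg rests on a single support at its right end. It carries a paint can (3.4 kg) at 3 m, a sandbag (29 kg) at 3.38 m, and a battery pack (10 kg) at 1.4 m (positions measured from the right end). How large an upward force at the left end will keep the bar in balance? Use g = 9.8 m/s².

F ≈ 462 N

Choose the right end as the axis so the unknown pivot reaction has zero arm there.
Beam weight: 36 × 9.8 = 352.8 N down at 2.1 m → arm 2.1 m, τ = 352.8 × 2.1 = 740.9 N·m counterclockwise.
Paint can: 3.4 × 9.8 = 33.32 N down at 3 m → arm 3 m, τ = 33.32 × 3 = 99.96 N·m counterclockwise.
Sandbag: 29 × 9.8 = 284.2 N down at 3.38 m → arm 3.38 m, τ = 284.2 × 3.38 = 960.6 N·m counterclockwise.
Battery pack: 10 × 9.8 = 98 N down at 1.4 m → arm 1.4 m, τ = 98 × 1.4 = 137.2 N·m counterclockwise.
Net moment of the loads = 1939 N·m counterclockwise.
The upward force F acts at the left end, arm 4.2 m, giving F × 4.2 clockwise.
Setting net torque to zero: F × 4.2 = 1939 → F = 1939 / 4.2 = 462 N.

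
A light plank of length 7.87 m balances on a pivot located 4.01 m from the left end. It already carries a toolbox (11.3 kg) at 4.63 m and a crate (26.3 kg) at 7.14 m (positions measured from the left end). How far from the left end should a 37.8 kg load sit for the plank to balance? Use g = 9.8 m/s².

Sum moments about the pivot (at 4.01 m from the left end) (the support reaction has zero arm there).
Toolbox: 11.3 × 9.8 = 110.7 N down at 4.63 m → arm 0.62 m, τ = 110.7 × 0.62 = 68.63 N·m clockwise.
Crate: 26.3 × 9.8 = 257.7 N down at 7.14 m → arm 3.13 m, τ = 257.7 × 3.13 = 806.6 N·m clockwise.
Net moment of existing loads = 875.2 N·m clockwise.
The load weighs 37.8 × 9.8 = 370.4 N and must supply an equal counterclockwise moment, so its lever arm about the pivot is 875.2 / 370.4 = 2.36 m.
That puts it at 4.01 − 2.36 = 1.65 m from the left end.

x ≈ 1.65 m from the left end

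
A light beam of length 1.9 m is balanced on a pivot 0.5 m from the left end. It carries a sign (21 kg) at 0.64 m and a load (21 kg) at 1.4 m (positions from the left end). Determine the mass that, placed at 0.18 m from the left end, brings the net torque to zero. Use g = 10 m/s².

m ≈ 68.2 kg

Take moments about the pivot (at 0.5 m from the left end).
Sign: 21 × 10 = 210 N down at 0.64 m → arm 0.14 m, τ = 210 × 0.14 = 29.4 N·m clockwise.
Load: 21 × 10 = 210 N down at 1.4 m → arm 0.9 m, τ = 210 × 0.9 = 189 N·m clockwise.
Net moment of known loads = 218.4 N·m clockwise.
An unknown mass m at 0.18 m has arm 0.32 m; its moment is m·g·0.32 counterclockwise.
Balancing moments: m × 10 × 0.32 = 218.4, giving m = 218.4 / (10 × 0.32) = 68.2 kg.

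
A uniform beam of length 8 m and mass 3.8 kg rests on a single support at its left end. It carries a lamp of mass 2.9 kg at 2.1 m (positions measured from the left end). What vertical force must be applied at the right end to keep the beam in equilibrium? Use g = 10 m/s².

Choose the left end as the axis so the unknown pivot reaction has zero arm there.
Beam weight: 3.8 × 10 = 38 N down at 4 m → arm 4 m, τ = 38 × 4 = 152 N·m clockwise.
Lamp: 2.9 × 10 = 29 N down at 2.1 m → arm 2.1 m, τ = 29 × 2.1 = 60.9 N·m clockwise.
Net moment of the loads = 212.9 N·m clockwise.
The upward force F acts at the right end, arm 8 m, giving F × 8 counterclockwise.
Balancing moments: F × 8 = 212.9, giving F = 212.9 / 8 = 26.6 N.

F ≈ 26.6 N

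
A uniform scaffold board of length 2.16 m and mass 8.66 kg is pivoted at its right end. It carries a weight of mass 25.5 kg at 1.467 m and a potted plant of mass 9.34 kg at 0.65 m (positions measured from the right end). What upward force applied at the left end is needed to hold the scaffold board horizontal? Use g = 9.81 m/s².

Taking torques about the right end:
Beam weight: 8.66 × 9.81 = 84.95 N down at 1.08 m → arm 1.08 m, τ = 84.95 × 1.08 = 91.75 N·m counterclockwise.
Weight: 25.5 × 9.81 = 250.2 N down at 1.467 m → arm 1.467 m, τ = 250.2 × 1.467 = 367 N·m counterclockwise.
Potted plant: 9.34 × 9.81 = 91.63 N down at 0.65 m → arm 0.65 m, τ = 91.63 × 0.65 = 59.56 N·m counterclockwise.
Net moment of the loads = 518.3 N·m counterclockwise.
The upward force F acts at the left end, arm 2.16 m, giving F × 2.16 clockwise.
Balancing moments: F × 2.16 = 518.3, giving F = 518.3 / 2.16 = 240 N.

F ≈ 240 N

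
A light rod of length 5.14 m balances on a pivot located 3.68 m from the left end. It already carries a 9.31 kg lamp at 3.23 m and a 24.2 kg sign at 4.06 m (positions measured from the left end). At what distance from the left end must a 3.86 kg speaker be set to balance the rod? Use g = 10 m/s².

Sum moments about the pivot (at 3.68 m from the left end) (the support reaction has zero arm there).
Lamp: 9.31 × 10 = 93.1 N down at 3.23 m → arm 0.45 m, τ = 93.1 × 0.45 = 41.89 N·m counterclockwise.
Sign: 24.2 × 10 = 242 N down at 4.06 m → arm 0.38 m, τ = 242 × 0.38 = 91.96 N·m clockwise.
Net moment of existing loads = 50.07 N·m clockwise.
The speaker weighs 3.86 × 10 = 38.6 N and must supply an equal counterclockwise moment, so its lever arm about the pivot is 50.07 / 38.6 = 1.3 m.
That puts it at 3.68 − 1.3 = 2.38 m from the left end.

x ≈ 2.38 m from the left end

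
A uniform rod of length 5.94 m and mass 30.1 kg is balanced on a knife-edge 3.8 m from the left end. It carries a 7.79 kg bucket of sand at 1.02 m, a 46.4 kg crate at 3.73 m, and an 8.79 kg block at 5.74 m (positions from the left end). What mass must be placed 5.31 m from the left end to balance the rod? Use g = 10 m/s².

Take moments about the knife-edge (at 3.8 m from the left end).
Beam weight: 30.1 × 10 = 301 N down at 2.97 m → arm 0.83 m, τ = 301 × 0.83 = 249.8 N·m counterclockwise.
Bucket of sand: 7.79 × 10 = 77.9 N down at 1.02 m → arm 2.78 m, τ = 77.9 × 2.78 = 216.6 N·m counterclockwise.
Crate: 46.4 × 10 = 464 N down at 3.73 m → arm 0.07 m, τ = 464 × 0.07 = 32.48 N·m counterclockwise.
Block: 8.79 × 10 = 87.9 N down at 5.74 m → arm 1.94 m, τ = 87.9 × 1.94 = 170.5 N·m clockwise.
Net moment of known loads = 328.4 N·m counterclockwise.
An unknown mass m at 5.31 m has arm 1.51 m; its moment is m·g·1.51 clockwise.
Balancing moments: m × 10 × 1.51 = 328.4, giving m = 328.4 / (10 × 1.51) = 21.7 kg.

m ≈ 21.7 kg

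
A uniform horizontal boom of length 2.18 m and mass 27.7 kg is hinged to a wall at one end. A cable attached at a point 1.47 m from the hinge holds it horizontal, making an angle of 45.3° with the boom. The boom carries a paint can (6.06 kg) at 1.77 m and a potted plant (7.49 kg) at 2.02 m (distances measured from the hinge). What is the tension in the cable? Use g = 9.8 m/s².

T ≈ 526 N

Sum moments about the hinge (the unknown hinge reaction has zero arm there).
Beam weight: 27.7 × 9.8 = 271.5 N down at 1.09 m → arm 1.09 m, τ = 271.5 × 1.09 = 295.9 N·m clockwise.
Paint can: 6.06 × 9.8 = 59.39 N down at 1.77 m → arm 1.77 m, τ = 59.39 × 1.77 = 105.1 N·m clockwise.
Potted plant: 7.49 × 9.8 = 73.4 N down at 2.02 m → arm 2.02 m, τ = 73.4 × 2.02 = 148.3 N·m clockwise.
Total clockwise load moment = 549.3 N·m.
The cable tension T acts at 1.47 m; only its component perpendicular to the boom, T sinθ, produces torque. sin 45.3° = 0.7108.
For rotational equilibrium, T × 1.47 × 0.7108 = 549.3, so T = 549.3 / 1.045 = 526 N.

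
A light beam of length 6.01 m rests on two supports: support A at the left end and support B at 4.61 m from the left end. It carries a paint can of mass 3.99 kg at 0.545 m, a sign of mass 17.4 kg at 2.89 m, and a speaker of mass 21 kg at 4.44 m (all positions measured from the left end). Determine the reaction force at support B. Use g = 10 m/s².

R_B ≈ 316 N

Sum moments about support A (its reaction then has zero moment arm).
Paint can: 3.99 × 10 = 39.9 N down at 0.545 m → arm 0.545 m, τ = 39.9 × 0.545 = 21.75 N·m clockwise.
Sign: 17.4 × 10 = 174 N down at 2.89 m → arm 2.89 m, τ = 174 × 2.89 = 502.9 N·m clockwise.
Speaker: 21 × 10 = 210 N down at 4.44 m → arm 4.44 m, τ = 210 × 4.44 = 932.4 N·m clockwise.
Net load moment about support A = 1457 N·m clockwise.
Reaction R at support B is upward at 4.61 m, arm 4.61 m → moment R × 4.61 counterclockwise.
Balancing moments: R × 4.61 = 1457, giving R = 316 N.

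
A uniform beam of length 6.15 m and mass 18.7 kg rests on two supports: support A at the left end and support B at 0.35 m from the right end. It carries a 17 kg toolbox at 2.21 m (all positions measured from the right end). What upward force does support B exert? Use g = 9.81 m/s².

Choose support A as the axis so its reaction then has zero moment arm.
Beam weight: 18.7 × 9.81 = 183.4 N down at 3.075 m → arm 3.075 m, τ = 183.4 × 3.075 = 564 N·m clockwise.
Toolbox: 17 × 9.81 = 166.8 N down at 2.21 m → arm 3.94 m, τ = 166.8 × 3.94 = 657.2 N·m clockwise.
Net load moment about support A = 1221 N·m clockwise.
Reaction R at support B is upward at 0.35 m, arm 5.8 m → moment R × 5.8 counterclockwise.
Balancing moments: R × 5.8 = 1221, giving R = 211 N.

R_B ≈ 211 N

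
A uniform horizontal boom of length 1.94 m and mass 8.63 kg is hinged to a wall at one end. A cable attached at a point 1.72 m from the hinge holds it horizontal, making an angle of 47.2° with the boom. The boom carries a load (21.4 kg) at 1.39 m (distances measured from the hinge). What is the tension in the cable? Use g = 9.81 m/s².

Taking torques about the hinge:
Beam weight: 8.63 × 9.81 = 84.66 N down at 0.97 m → arm 0.97 m, τ = 84.66 × 0.97 = 82.12 N·m clockwise.
Load: 21.4 × 9.81 = 209.9 N down at 1.39 m → arm 1.39 m, τ = 209.9 × 1.39 = 291.8 N·m clockwise.
Total clockwise load moment = 373.9 N·m.
The cable tension T acts at 1.72 m; only its component perpendicular to the boom, T sinθ, produces torque. sin 47.2° = 0.7337.
Στ = 0 ⇒ T × 1.72 × 0.7337 = 373.9 ⇒ T = 373.9 / 1.262 = 296 N.

T ≈ 296 N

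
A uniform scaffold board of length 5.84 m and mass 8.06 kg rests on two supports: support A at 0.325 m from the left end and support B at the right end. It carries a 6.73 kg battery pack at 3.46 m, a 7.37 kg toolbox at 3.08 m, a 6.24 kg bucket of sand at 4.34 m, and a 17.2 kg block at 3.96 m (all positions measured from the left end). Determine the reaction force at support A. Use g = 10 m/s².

Take moments about support B.
Beam weight: 8.06 × 10 = 80.6 N down at 2.92 m → arm 2.92 m, τ = 80.6 × 2.92 = 235.4 N·m counterclockwise.
Battery pack: 6.73 × 10 = 67.3 N down at 3.46 m → arm 2.38 m, τ = 67.3 × 2.38 = 160.2 N·m counterclockwise.
Toolbox: 7.37 × 10 = 73.7 N down at 3.08 m → arm 2.76 m, τ = 73.7 × 2.76 = 203.4 N·m counterclockwise.
Bucket of sand: 6.24 × 10 = 62.4 N down at 4.34 m → arm 1.5 m, τ = 62.4 × 1.5 = 93.6 N·m counterclockwise.
Block: 17.2 × 10 = 172 N down at 3.96 m → arm 1.88 m, τ = 172 × 1.88 = 323.4 N·m counterclockwise.
Net load moment about support B = 1016 N·m counterclockwise.
Reaction R at support A is upward at 0.325 m, arm 5.515 m → moment R × 5.515 clockwise.
Στ = 0 ⇒ R × 5.515 = 1016 ⇒ R = 184 N.

R_A ≈ 184 N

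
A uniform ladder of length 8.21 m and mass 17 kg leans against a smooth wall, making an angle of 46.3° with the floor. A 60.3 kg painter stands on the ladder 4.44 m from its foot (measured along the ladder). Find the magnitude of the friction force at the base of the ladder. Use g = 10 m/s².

f ≈ 393 N

About the foot of the ladder:
Ladder weight 17×10 = 170 N acts at 4.105 m along the ladder; its horizontal arm is 4.105·cos46.3° = 2.836 m → τ = 482.1 N·m clockwise.
Painter: 60.3×10 = 603 N at 4.44 m → arm 3.068 m → τ = 1850 N·m clockwise.
Wall normal N acts horizontally at the top; its moment arm is the height L sinθ = 8.21·sin46.3° = 5.936 m, counterclockwise.
Στ = 0 ⇒ N × 5.936 = 2332 ⇒ N = 393 N.
ΣFx = 0: friction at the foot balances the wall's push, so f = N_wall = 393 N.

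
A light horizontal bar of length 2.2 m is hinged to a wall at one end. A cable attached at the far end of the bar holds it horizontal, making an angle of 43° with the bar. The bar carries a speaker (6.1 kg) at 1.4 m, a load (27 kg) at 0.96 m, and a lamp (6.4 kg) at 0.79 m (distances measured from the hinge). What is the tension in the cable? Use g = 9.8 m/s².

About the hinge:
Speaker: 6.1 × 9.8 = 59.78 N down at 1.4 m → arm 1.4 m, τ = 59.78 × 1.4 = 83.69 N·m clockwise.
Load: 27 × 9.8 = 264.6 N down at 0.96 m → arm 0.96 m, τ = 264.6 × 0.96 = 254 N·m clockwise.
Lamp: 6.4 × 9.8 = 62.72 N down at 0.79 m → arm 0.79 m, τ = 62.72 × 0.79 = 49.55 N·m clockwise.
Total clockwise load moment = 387.2 N·m.
The cable tension T acts at 2.2 m; only its component perpendicular to the bar, T sinθ, produces torque. sin 43° = 0.682.
Στ = 0 ⇒ T × 2.2 × 0.682 = 387.2 ⇒ T = 387.2 / 1.5 = 258 N.

T ≈ 258 N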